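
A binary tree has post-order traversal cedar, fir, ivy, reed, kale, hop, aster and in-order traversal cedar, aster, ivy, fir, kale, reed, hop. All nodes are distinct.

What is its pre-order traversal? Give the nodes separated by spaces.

aster cedar hop kale ivy fir reed

The last element of post-order is the root; it splits in-order into left and right subtrees.
Root aster: left subtree has 1 node {cedar}, right has 5 {ivy, fir, kale, reed, hop}.
  Root hop: left subtree has 4 nodes {ivy, fir, kale, reed}, right has 0 { }.
    Root kale: left subtree has 2 nodes {ivy, fir}, right has 1 {reed}.
      Root ivy: left subtree has 0 nodes { }, right has 1 {fir}.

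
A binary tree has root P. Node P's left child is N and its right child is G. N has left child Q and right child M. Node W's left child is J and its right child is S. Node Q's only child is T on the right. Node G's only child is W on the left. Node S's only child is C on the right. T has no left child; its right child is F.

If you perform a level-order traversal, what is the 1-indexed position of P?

1

Level-order visits nodes level by level from the root, left to right within each level.
Level 0: P
Level 1: N, G
Level 2: Q, M, W
Level 3: T, J, S
Level 4: F, C
Full level-order sequence: P, N, G, Q, M, W, T, J, S, F, C.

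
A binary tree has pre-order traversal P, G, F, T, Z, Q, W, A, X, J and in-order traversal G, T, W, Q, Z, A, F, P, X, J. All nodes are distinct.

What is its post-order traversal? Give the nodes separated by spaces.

The first element of pre-order is the root; it splits in-order into left and right subtrees.
Root P: left subtree has 7 nodes {G, T, W, Q, Z, A, F}, right has 2 {X, J}.
  Root G: left subtree has 0 nodes { }, right has 6 {T, W, Q, Z, A, F}.
    Root F: left subtree has 5 nodes {T, W, Q, Z, A}, right has 0 { }.
      Root T: left subtree has 0 nodes { }, right has 4 {W, Q, Z, A}.
        Root Z: left subtree has 2 nodes {W, Q}, right has 1 {A}.
          Root Q: left subtree has 1 node {W}, right has 0 { }.
  Root X: left subtree has 0 nodes { }, right has 1 {J}.

W Q A Z T F G J X P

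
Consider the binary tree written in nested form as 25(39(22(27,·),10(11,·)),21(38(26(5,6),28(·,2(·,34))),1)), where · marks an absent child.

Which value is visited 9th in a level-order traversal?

11

Level-order visits nodes level by level from the root, left to right within each level.
Level 0: 25
Level 1: 39, 21
Level 2: 22, 10, 38, 1
Level 3: 27, 11, 26, 28
Level 4: 5, 6, 2
Level 5: 34
Full level-order sequence: 25, 39, 21, 22, 10, 38, 1, 27, 11, 26, 28, 5, 6, 2, 34.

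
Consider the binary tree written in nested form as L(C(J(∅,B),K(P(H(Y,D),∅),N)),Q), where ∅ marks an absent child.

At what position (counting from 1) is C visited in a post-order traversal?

Post-order visits the left subtree, then the right subtree, then the node.
At L: go left to C.
  At C: go left to J.
    At J: no left child.
    At J: go right to B.
      B is a leaf — visit B.
    Visit J.
  At C: go right to K.
    At K: go left to P.
      At P: go left to H.
        At H: go left to Y.
          Y is a leaf — visit Y.
        At H: go right to D.
          D is a leaf — visit D.
        Visit H.
      At P: no right child.
      Visit P.
    At K: go right to N.
      N is a leaf — visit N.
    Visit K.
  Visit C.
At L: go right to Q.
  Q is a leaf — visit Q.
Visit L.
Full post-order sequence: B, J, Y, D, H, P, N, K, C, Q, L.

9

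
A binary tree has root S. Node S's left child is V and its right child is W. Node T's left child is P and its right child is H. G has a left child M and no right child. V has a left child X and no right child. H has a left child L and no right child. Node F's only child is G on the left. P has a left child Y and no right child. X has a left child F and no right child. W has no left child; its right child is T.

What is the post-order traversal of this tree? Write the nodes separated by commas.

M, G, F, X, V, Y, P, L, H, T, W, S

Post-order visits the left subtree, then the right subtree, then the node.
At S: go left to V.
  At V: go left to X.
    At X: go left to F.
      At F: go left to G.
        At G: go left to M.
          M is a leaf — visit M.
        At G: no right child.
        Visit G.
      At F: no right child.
      Visit F.
    At X: no right child.
    Visit X.
  At V: no right child.
  Visit V.
At S: go right to W.
  At W: no left child.
  At W: go right to T.
    At T: go left to P.
      At P: go left to Y.
        Y is a leaf — visit Y.
      At P: no right child.
      Visit P.
    At T: go right to H.
      At H: go left to L.
        L is a leaf — visit L.
      At H: no right child.
      Visit H.
    Visit T.
  Visit W.
Visit S.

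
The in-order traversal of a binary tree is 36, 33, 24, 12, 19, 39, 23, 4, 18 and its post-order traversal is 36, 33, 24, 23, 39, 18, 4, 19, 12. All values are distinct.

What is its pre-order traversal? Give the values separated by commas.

The last element of post-order is the root; it splits in-order into left and right subtrees.
Root 12: left subtree has 3 nodes {36, 33, 24}, right has 5 {19, 39, 23, 4, 18}.
  Root 24: left subtree has 2 nodes {36, 33}, right has 0 { }.
    Root 33: left subtree has 1 node {36}, right has 0 { }.
  Root 19: left subtree has 0 nodes { }, right has 4 {39, 23, 4, 18}.
    Root 4: left subtree has 2 nodes {39, 23}, right has 1 {18}.
      Root 39: left subtree has 0 nodes { }, right has 1 {23}.

12, 24, 33, 36, 19, 4, 39, 23, 18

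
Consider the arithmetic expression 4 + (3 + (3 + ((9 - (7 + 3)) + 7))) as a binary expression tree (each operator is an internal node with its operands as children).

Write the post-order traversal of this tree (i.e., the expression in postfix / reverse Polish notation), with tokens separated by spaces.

4 3 3 9 7 3 + - 7 + + + +

Post-order on an expression tree gives postfix notation: for each operator, emit left operand, right operand, then the operator.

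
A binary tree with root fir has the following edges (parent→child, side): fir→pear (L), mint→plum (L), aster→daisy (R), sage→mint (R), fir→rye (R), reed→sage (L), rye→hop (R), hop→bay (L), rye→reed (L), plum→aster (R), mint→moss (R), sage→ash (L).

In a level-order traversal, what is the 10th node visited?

Level-order visits nodes level by level from the root, left to right within each level.
Level 0: fir
Level 1: pear, rye
Level 2: reed, hop
Level 3: sage, bay
Level 4: ash, mint
Level 5: plum, moss
Level 6: aster
Level 7: daisy
Full level-order sequence: fir, pear, rye, reed, hop, sage, bay, ash, mint, plum, moss, aster, daisy.

plum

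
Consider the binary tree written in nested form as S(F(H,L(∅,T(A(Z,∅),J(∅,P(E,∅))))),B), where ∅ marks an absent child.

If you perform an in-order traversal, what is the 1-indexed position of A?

In-order visits the left subtree, then the node, then the right subtree.
At S: go left to F.
  At F: go left to H.
    H is a leaf — visit H.
  Visit F.
  At F: go right to L.
    At L: no left child.
    Visit L.
    At L: go right to T.
      At T: go left to A.
        At A: go left to Z.
          Z is a leaf — visit Z.
        Visit A.
        At A: no right child.
      Visit T.
      At T: go right to J.
        At J: no left child.
        Visit J.
        At J: go right to P.
          At P: go left to E.
            E is a leaf — visit E.
          Visit P.
          At P: no right child.
Visit S.
At S: go right to B.
  B is a leaf — visit B.
Full in-order sequence: H, F, L, Z, A, T, J, E, P, S, B.

5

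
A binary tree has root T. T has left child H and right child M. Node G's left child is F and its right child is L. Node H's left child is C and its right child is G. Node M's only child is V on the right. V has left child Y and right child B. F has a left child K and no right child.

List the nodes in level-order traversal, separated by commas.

Level-order visits nodes level by level from the root, left to right within each level.
Level 0: T
Level 1: H, M
Level 2: C, G, V
Level 3: F, L, Y, B
Level 4: K

T, H, M, C, G, V, F, L, Y, B, K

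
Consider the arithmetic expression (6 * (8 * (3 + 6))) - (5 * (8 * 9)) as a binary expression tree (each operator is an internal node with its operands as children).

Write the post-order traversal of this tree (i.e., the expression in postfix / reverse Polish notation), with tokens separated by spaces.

6 8 3 6 + * * 5 8 9 * * -

Post-order on an expression tree gives postfix notation: for each operator, emit left operand, right operand, then the operator.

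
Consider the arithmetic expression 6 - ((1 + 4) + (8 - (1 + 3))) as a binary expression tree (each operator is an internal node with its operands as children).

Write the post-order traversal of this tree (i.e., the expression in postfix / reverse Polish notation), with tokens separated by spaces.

6 1 4 + 8 1 3 + - + -

Post-order on an expression tree gives postfix notation: for each operator, emit left operand, right operand, then the operator.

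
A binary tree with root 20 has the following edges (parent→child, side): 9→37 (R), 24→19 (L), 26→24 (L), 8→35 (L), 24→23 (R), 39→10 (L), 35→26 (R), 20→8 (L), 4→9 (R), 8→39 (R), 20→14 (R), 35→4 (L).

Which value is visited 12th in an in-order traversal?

20

In-order visits the left subtree, then the node, then the right subtree.
At 20: go left to 8.
  At 8: go left to 35.
    At 35: go left to 4.
      At 4: no left child.
      Visit 4.
      At 4: go right to 9.
        At 9: no left child.
        Visit 9.
        At 9: go right to 37.
          37 is a leaf — visit 37.
    Visit 35.
    At 35: go right to 26.
      At 26: go left to 24.
        At 24: go left to 19.
          19 is a leaf — visit 19.
        Visit 24.
        At 24: go right to 23.
          23 is a leaf — visit 23.
      Visit 26.
      At 26: no right child.
  Visit 8.
  At 8: go right to 39.
    At 39: go left to 10.
      10 is a leaf — visit 10.
    Visit 39.
    At 39: no right child.
Visit 20.
At 20: go right to 14.
  14 is a leaf — visit 14.
Full in-order sequence: 4, 9, 37, 35, 19, 24, 23, 26, 8, 10, 39, 20, 14.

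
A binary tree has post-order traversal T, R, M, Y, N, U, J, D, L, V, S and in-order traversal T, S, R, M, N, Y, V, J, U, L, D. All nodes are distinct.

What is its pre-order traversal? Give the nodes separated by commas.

The last element of post-order is the root; it splits in-order into left and right subtrees.
Root S: left subtree has 1 node {T}, right has 9 {R, M, N, Y, V, J, U, L, D}.
  Root V: left subtree has 4 nodes {R, M, N, Y}, right has 4 {J, U, L, D}.
    Root N: left subtree has 2 nodes {R, M}, right has 1 {Y}.
      Root M: left subtree has 1 node {R}, right has 0 { }.
    Root L: left subtree has 2 nodes {J, U}, right has 1 {D}.
      Root J: left subtree has 0 nodes { }, right has 1 {U}.

S, T, V, N, M, R, Y, L, J, U, D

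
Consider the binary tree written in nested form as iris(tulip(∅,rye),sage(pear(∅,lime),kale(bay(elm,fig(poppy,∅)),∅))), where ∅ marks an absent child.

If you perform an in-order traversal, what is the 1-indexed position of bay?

8

In-order visits the left subtree, then the node, then the right subtree.
At iris: go left to tulip.
  At tulip: no left child.
  Visit tulip.
  At tulip: go right to rye.
    rye is a leaf — visit rye.
Visit iris.
At iris: go right to sage.
  At sage: go left to pear.
    At pear: no left child.
    Visit pear.
    At pear: go right to lime.
      lime is a leaf — visit lime.
  Visit sage.
  At sage: go right to kale.
    At kale: go left to bay.
      At bay: go left to elm.
        elm is a leaf — visit elm.
      Visit bay.
      At bay: go right to fig.
        At fig: go left to poppy.
          poppy is a leaf — visit poppy.
        Visit fig.
        At fig: no right child.
    Visit kale.
    At kale: no right child.
Full in-order sequence: tulip, rye, iris, pear, lime, sage, elm, bay, poppy, fig, kale.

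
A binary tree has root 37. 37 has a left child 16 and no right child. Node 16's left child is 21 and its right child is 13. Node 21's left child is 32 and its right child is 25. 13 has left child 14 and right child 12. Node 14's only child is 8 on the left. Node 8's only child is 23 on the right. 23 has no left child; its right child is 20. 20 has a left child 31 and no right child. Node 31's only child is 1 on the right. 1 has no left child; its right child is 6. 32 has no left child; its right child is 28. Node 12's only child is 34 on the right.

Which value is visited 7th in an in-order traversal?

23

In-order visits the left subtree, then the node, then the right subtree.
At 37: go left to 16.
  At 16: go left to 21.
    At 21: go left to 32.
      At 32: no left child.
      Visit 32.
      At 32: go right to 28.
        28 is a leaf — visit 28.
    Visit 21.
    At 21: go right to 25.
      25 is a leaf — visit 25.
  Visit 16.
  At 16: go right to 13.
    At 13: go left to 14.
      At 14: go left to 8.
        At 8: no left child.
        Visit 8.
        At 8: go right to 23.
          At 23: no left child.
          Visit 23.
          At 23: go right to 20.
            At 20: go left to 31.
              At 31: no left child.
              Visit 31.
              At 31: go right to 1.
                At 1: no left child.
                Visit 1.
                At 1: go right to 6.
                  6 is a leaf — visit 6.
            Visit 20.
            At 20: no right child.
      Visit 14.
      At 14: no right child.
    Visit 13.
    At 13: go right to 12.
      At 12: no left child.
      Visit 12.
      At 12: go right to 34.
        34 is a leaf — visit 34.
Visit 37.
At 37: no right child.
Full in-order sequence: 32, 28, 21, 25, 16, 8, 23, 31, 1, 6, 20, 14, 13, 12, 34, 37.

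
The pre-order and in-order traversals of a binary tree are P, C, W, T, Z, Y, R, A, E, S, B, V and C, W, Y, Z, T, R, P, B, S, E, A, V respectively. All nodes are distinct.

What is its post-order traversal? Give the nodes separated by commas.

The first element of pre-order is the root; it splits in-order into left and right subtrees.
Root P: left subtree has 6 nodes {C, W, Y, Z, T, R}, right has 5 {B, S, E, A, V}.
  Root C: left subtree has 0 nodes { }, right has 5 {W, Y, Z, T, R}.
    Root W: left subtree has 0 nodes { }, right has 4 {Y, Z, T, R}.
      Root T: left subtree has 2 nodes {Y, Z}, right has 1 {R}.
        Root Z: left subtree has 1 node {Y}, right has 0 { }.
  Root A: left subtree has 3 nodes {B, S, E}, right has 1 {V}.
    Root E: left subtree has 2 nodes {B, S}, right has 0 { }.
      Root S: left subtree has 1 node {B}, right has 0 { }.

Y, Z, R, T, W, C, B, S, E, V, A, P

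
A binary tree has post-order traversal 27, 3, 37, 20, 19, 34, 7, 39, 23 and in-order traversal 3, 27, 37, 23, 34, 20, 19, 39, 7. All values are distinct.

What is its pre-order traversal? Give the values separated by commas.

The last element of post-order is the root; it splits in-order into left and right subtrees.
Root 23: left subtree has 3 nodes {3, 27, 37}, right has 5 {34, 20, 19, 39, 7}.
  Root 37: left subtree has 2 nodes {3, 27}, right has 0 { }.
    Root 3: left subtree has 0 nodes { }, right has 1 {27}.
  Root 39: left subtree has 3 nodes {34, 20, 19}, right has 1 {7}.
    Root 34: left subtree has 0 nodes { }, right has 2 {20, 19}.
      Root 19: left subtree has 1 node {20}, right has 0 { }.

23, 37, 3, 27, 39, 34, 19, 20, 7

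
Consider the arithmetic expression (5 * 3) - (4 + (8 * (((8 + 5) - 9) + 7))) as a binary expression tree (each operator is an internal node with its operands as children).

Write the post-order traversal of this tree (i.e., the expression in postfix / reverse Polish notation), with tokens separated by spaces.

Post-order on an expression tree gives postfix notation: for each operator, emit left operand, right operand, then the operator.

5 3 * 4 8 8 5 + 9 - 7 + * + -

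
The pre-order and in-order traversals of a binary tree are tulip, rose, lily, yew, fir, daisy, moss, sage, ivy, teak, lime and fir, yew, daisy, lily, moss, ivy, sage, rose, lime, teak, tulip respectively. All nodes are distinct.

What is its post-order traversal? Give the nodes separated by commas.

The first element of pre-order is the root; it splits in-order into left and right subtrees.
Root tulip: left subtree has 10 nodes {fir, yew, daisy, lily, moss, ivy, sage, rose, lime, teak}, right has 0 { }.
  Root rose: left subtree has 7 nodes {fir, yew, daisy, lily, moss, ivy, sage}, right has 2 {lime, teak}.
    Root lily: left subtree has 3 nodes {fir, yew, daisy}, right has 3 {moss, ivy, sage}.
      Root yew: left subtree has 1 node {fir}, right has 1 {daisy}.
      Root moss: left subtree has 0 nodes { }, right has 2 {ivy, sage}.
        Root sage: left subtree has 1 node {ivy}, right has 0 { }.
    Root teak: left subtree has 1 node {lime}, right has 0 { }.

fir, daisy, yew, ivy, sage, moss, lily, lime, teak, rose, tulip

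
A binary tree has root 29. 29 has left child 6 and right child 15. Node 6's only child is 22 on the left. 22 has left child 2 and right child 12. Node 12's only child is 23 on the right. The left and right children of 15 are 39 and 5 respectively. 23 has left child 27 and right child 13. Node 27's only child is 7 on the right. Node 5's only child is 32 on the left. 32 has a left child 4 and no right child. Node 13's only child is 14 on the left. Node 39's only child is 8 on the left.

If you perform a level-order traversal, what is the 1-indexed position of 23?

Level-order visits nodes level by level from the root, left to right within each level.
Level 0: 29
Level 1: 6, 15
Level 2: 22, 39, 5
Level 3: 2, 12, 8, 32
Level 4: 23, 4
Level 5: 27, 13
Level 6: 7, 14
Full level-order sequence: 29, 6, 15, 22, 39, 5, 2, 12, 8, 32, 23, 4, 27, 13, 7, 14.

11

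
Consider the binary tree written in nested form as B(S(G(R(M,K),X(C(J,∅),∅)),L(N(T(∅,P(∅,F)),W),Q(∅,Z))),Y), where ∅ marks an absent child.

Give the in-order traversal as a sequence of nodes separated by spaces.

In-order visits the left subtree, then the node, then the right subtree.
At B: go left to S.
  At S: go left to G.
    At G: go left to R.
      At R: go left to M.
        M is a leaf — visit M.
      Visit R.
      At R: go right to K.
        K is a leaf — visit K.
    Visit G.
    At G: go right to X.
      At X: go left to C.
        At C: go left to J.
          J is a leaf — visit J.
        Visit C.
        At C: no right child.
      Visit X.
      At X: no right child.
  Visit S.
  At S: go right to L.
    At L: go left to N.
      At N: go left to T.
        At T: no left child.
        Visit T.
        At T: go right to P.
          At P: no left child.
          Visit P.
          At P: go right to F.
            F is a leaf — visit F.
      Visit N.
      At N: go right to W.
        W is a leaf — visit W.
    Visit L.
    At L: go right to Q.
      At Q: no left child.
      Visit Q.
      At Q: go right to Z.
        Z is a leaf — visit Z.
Visit B.
At B: go right to Y.
  Y is a leaf — visit Y.

M R K G J C X S T P F N W L Q Z B Y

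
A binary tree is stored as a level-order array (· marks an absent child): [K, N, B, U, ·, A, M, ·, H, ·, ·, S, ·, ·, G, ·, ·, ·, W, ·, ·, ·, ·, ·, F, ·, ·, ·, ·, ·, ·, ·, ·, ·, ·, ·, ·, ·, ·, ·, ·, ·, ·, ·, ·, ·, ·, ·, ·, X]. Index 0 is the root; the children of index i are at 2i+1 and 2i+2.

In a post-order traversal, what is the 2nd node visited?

Post-order visits the left subtree, then the right subtree, then the node.
At K: go left to N.
  At N: go left to U.
    At U: no left child.
    At U: go right to H.
      At H: no left child.
      At H: go right to W.
        W is a leaf — visit W.
      Visit H.
    Visit U.
  At N: no right child.
  Visit N.
At K: go right to B.
  At B: go left to A.
    At A: go left to S.
      At S: no left child.
      At S: go right to F.
        At F: go left to X.
          X is a leaf — visit X.
        At F: no right child.
        Visit F.
      Visit S.
    At A: no right child.
    Visit A.
  At B: go right to M.
    At M: no left child.
    At M: go right to G.
      G is a leaf — visit G.
    Visit M.
  Visit B.
Visit K.
Full post-order sequence: W, H, U, N, X, F, S, A, G, M, B, K.

H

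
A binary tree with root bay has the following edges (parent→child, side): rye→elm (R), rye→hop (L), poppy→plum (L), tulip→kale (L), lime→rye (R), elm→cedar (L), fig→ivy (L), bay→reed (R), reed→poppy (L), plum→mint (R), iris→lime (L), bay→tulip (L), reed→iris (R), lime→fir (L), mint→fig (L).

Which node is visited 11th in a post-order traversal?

elm

Post-order visits the left subtree, then the right subtree, then the node.
At bay: go left to tulip.
  At tulip: go left to kale.
    kale is a leaf — visit kale.
  At tulip: no right child.
  Visit tulip.
At bay: go right to reed.
  At reed: go left to poppy.
    At poppy: go left to plum.
      At plum: no left child.
      At plum: go right to mint.
        At mint: go left to fig.
          At fig: go left to ivy.
            ivy is a leaf — visit ivy.
          At fig: no right child.
          Visit fig.
        At mint: no right child.
        Visit mint.
      Visit plum.
    At poppy: no right child.
    Visit poppy.
  At reed: go right to iris.
    At iris: go left to lime.
      At lime: go left to fir.
        fir is a leaf — visit fir.
      At lime: go right to rye.
        At rye: go left to hop.
          hop is a leaf — visit hop.
        At rye: go right to elm.
          At elm: go left to cedar.
            cedar is a leaf — visit cedar.
          At elm: no right child.
          Visit elm.
        Visit rye.
      Visit lime.
    At iris: no right child.
    Visit iris.
  Visit reed.
Visit bay.
Full post-order sequence: kale, tulip, ivy, fig, mint, plum, poppy, fir, hop, cedar, elm, rye, lime, iris, reed, bay.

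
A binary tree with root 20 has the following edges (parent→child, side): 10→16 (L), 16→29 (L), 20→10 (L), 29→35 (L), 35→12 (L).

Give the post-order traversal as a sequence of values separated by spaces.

12 35 29 16 10 20

Post-order visits the left subtree, then the right subtree, then the node.
At 20: go left to 10.
  At 10: go left to 16.
    At 16: go left to 29.
      At 29: go left to 35.
        At 35: go left to 12.
          12 is a leaf — visit 12.
        At 35: no right child.
        Visit 35.
      At 29: no right child.
      Visit 29.
    At 16: no right child.
    Visit 16.
  At 10: no right child.
  Visit 10.
At 20: no right child.
Visit 20.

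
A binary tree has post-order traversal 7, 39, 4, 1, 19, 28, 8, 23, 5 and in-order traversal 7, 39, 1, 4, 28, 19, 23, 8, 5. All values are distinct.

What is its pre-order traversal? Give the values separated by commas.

The last element of post-order is the root; it splits in-order into left and right subtrees.
Root 5: left subtree has 8 nodes {7, 39, 1, 4, 28, 19, 23, 8}, right has 0 { }.
  Root 23: left subtree has 6 nodes {7, 39, 1, 4, 28, 19}, right has 1 {8}.
    Root 28: left subtree has 4 nodes {7, 39, 1, 4}, right has 1 {19}.
      Root 1: left subtree has 2 nodes {7, 39}, right has 1 {4}.
        Root 39: left subtree has 1 node {7}, right has 0 { }.

5, 23, 28, 1, 39, 7, 4, 19, 8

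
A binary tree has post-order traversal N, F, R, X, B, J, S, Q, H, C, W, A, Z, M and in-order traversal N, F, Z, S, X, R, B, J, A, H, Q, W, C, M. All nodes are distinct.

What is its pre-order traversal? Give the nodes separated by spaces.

M Z F N A S J B X R W H Q C

The last element of post-order is the root; it splits in-order into left and right subtrees.
Root M: left subtree has 13 nodes {N, F, Z, S, X, R, B, J, A, H, Q, W, C}, right has 0 { }.
  Root Z: left subtree has 2 nodes {N, F}, right has 10 {S, X, R, B, J, A, H, Q, W, C}.
    Root F: left subtree has 1 node {N}, right has 0 { }.
    Root A: left subtree has 5 nodes {S, X, R, B, J}, right has 4 {H, Q, W, C}.
      Root S: left subtree has 0 nodes { }, right has 4 {X, R, B, J}.
        Root J: left subtree has 3 nodes {X, R, B}, right has 0 { }.
          Root B: left subtree has 2 nodes {X, R}, right has 0 { }.
            Root X: left subtree has 0 nodes { }, right has 1 {R}.
      Root W: left subtree has 2 nodes {H, Q}, right has 1 {C}.
        Root H: left subtree has 0 nodes { }, right has 1 {Q}.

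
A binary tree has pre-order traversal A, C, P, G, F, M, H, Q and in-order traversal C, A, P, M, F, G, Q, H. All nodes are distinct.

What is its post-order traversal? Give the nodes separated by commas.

C, M, F, Q, H, G, P, A

The first element of pre-order is the root; it splits in-order into left and right subtrees.
Root A: left subtree has 1 node {C}, right has 6 {P, M, F, G, Q, H}.
  Root P: left subtree has 0 nodes { }, right has 5 {M, F, G, Q, H}.
    Root G: left subtree has 2 nodes {M, F}, right has 2 {Q, H}.
      Root F: left subtree has 1 node {M}, right has 0 { }.
      Root H: left subtree has 1 node {Q}, right has 0 { }.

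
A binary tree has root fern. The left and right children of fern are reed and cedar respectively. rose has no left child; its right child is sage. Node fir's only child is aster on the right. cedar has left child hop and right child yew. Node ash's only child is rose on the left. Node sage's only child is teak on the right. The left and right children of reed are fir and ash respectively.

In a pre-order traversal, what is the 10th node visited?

Pre-order visits the node, then its left subtree, then its right subtree.
Visit fern.
At fern: go left to reed.
  Visit reed.
  At reed: go left to fir.
    Visit fir.
    At fir: no left child.
    At fir: go right to aster.
      aster is a leaf — visit aster.
  At reed: go right to ash.
    Visit ash.
    At ash: go left to rose.
      Visit rose.
      At rose: no left child.
      At rose: go right to sage.
        Visit sage.
        At sage: no left child.
        At sage: go right to teak.
          teak is a leaf — visit teak.
    At ash: no right child.
At fern: go right to cedar.
  Visit cedar.
  At cedar: go left to hop.
    hop is a leaf — visit hop.
  At cedar: go right to yew.
    yew is a leaf — visit yew.
Full pre-order sequence: fern, reed, fir, aster, ash, rose, sage, teak, cedar, hop, yew.

hop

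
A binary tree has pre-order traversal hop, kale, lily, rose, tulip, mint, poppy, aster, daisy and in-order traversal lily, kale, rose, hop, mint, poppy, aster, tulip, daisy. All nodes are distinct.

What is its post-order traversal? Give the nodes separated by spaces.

The first element of pre-order is the root; it splits in-order into left and right subtrees.
Root hop: left subtree has 3 nodes {lily, kale, rose}, right has 5 {mint, poppy, aster, tulip, daisy}.
  Root kale: left subtree has 1 node {lily}, right has 1 {rose}.
  Root tulip: left subtree has 3 nodes {mint, poppy, aster}, right has 1 {daisy}.
    Root mint: left subtree has 0 nodes { }, right has 2 {poppy, aster}.
      Root poppy: left subtree has 0 nodes { }, right has 1 {aster}.

lily rose kale aster poppy mint daisy tulip hop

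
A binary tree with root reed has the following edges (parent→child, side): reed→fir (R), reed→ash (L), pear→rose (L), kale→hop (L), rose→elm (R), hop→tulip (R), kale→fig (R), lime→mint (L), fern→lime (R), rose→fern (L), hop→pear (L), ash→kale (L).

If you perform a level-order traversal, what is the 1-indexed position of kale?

4

Level-order visits nodes level by level from the root, left to right within each level.
Level 0: reed
Level 1: ash, fir
Level 2: kale
Level 3: hop, fig
Level 4: pear, tulip
Level 5: rose
Level 6: fern, elm
Level 7: lime
Level 8: mint
Full level-order sequence: reed, ash, fir, kale, hop, fig, pear, tulip, rose, fern, elm, lime, mint.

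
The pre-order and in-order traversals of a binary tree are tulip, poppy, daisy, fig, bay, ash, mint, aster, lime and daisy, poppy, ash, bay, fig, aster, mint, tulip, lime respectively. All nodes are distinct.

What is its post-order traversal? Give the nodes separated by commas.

daisy, ash, bay, aster, mint, fig, poppy, lime, tulip

The first element of pre-order is the root; it splits in-order into left and right subtrees.
Root tulip: left subtree has 7 nodes {daisy, poppy, ash, bay, fig, aster, mint}, right has 1 {lime}.
  Root poppy: left subtree has 1 node {daisy}, right has 5 {ash, bay, fig, aster, mint}.
    Root fig: left subtree has 2 nodes {ash, bay}, right has 2 {aster, mint}.
      Root bay: left subtree has 1 node {ash}, right has 0 { }.
      Root mint: left subtree has 1 node {aster}, right has 0 { }.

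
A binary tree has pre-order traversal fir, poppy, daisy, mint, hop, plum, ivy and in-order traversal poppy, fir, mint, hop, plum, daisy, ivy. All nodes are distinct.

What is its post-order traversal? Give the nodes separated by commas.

poppy, plum, hop, mint, ivy, daisy, fir

The first element of pre-order is the root; it splits in-order into left and right subtrees.
Root fir: left subtree has 1 node {poppy}, right has 5 {mint, hop, plum, daisy, ivy}.
  Root daisy: left subtree has 3 nodes {mint, hop, plum}, right has 1 {ivy}.
    Root mint: left subtree has 0 nodes { }, right has 2 {hop, plum}.
      Root hop: left subtree has 0 nodes { }, right has 1 {plum}.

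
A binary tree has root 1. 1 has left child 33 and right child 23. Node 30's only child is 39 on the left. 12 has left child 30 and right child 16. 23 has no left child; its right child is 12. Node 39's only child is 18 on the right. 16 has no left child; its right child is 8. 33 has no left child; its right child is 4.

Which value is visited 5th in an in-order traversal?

In-order visits the left subtree, then the node, then the right subtree.
At 1: go left to 33.
  At 33: no left child.
  Visit 33.
  At 33: go right to 4.
    4 is a leaf — visit 4.
Visit 1.
At 1: go right to 23.
  At 23: no left child.
  Visit 23.
  At 23: go right to 12.
    At 12: go left to 30.
      At 30: go left to 39.
        At 39: no left child.
        Visit 39.
        At 39: go right to 18.
          18 is a leaf — visit 18.
      Visit 30.
      At 30: no right child.
    Visit 12.
    At 12: go right to 16.
      At 16: no left child.
      Visit 16.
      At 16: go right to 8.
        8 is a leaf — visit 8.
Full in-order sequence: 33, 4, 1, 23, 39, 18, 30, 12, 16, 8.

39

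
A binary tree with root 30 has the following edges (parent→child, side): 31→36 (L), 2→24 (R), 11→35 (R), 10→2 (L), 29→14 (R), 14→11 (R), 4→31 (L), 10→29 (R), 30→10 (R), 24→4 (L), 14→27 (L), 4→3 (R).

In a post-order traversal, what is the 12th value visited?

10

Post-order visits the left subtree, then the right subtree, then the node.
At 30: no left child.
At 30: go right to 10.
  At 10: go left to 2.
    At 2: no left child.
    At 2: go right to 24.
      At 24: go left to 4.
        At 4: go left to 31.
          At 31: go left to 36.
            36 is a leaf — visit 36.
          At 31: no right child.
          Visit 31.
        At 4: go right to 3.
          3 is a leaf — visit 3.
        Visit 4.
      At 24: no right child.
      Visit 24.
    Visit 2.
  At 10: go right to 29.
    At 29: no left child.
    At 29: go right to 14.
      At 14: go left to 27.
        27 is a leaf — visit 27.
      At 14: go right to 11.
        At 11: no left child.
        At 11: go right to 35.
          35 is a leaf — visit 35.
        Visit 11.
      Visit 14.
    Visit 29.
  Visit 10.
Visit 30.
Full post-order sequence: 36, 31, 3, 4, 24, 2, 27, 35, 11, 14, 29, 10, 30.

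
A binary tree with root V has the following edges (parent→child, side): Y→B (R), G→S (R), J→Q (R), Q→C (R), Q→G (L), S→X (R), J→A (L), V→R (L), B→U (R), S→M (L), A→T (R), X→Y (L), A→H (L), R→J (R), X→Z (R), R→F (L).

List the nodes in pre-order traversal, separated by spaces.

Pre-order visits the node, then its left subtree, then its right subtree.
Visit V.
At V: go left to R.
  Visit R.
  At R: go left to F.
    F is a leaf — visit F.
  At R: go right to J.
    Visit J.
    At J: go left to A.
      Visit A.
      At A: go left to H.
        H is a leaf — visit H.
      At A: go right to T.
        T is a leaf — visit T.
    At J: go right to Q.
      Visit Q.
      At Q: go left to G.
        Visit G.
        At G: no left child.
        At G: go right to S.
          Visit S.
          At S: go left to M.
            M is a leaf — visit M.
          At S: go right to X.
            Visit X.
            At X: go left to Y.
              Visit Y.
              At Y: no left child.
              At Y: go right to B.
                Visit B.
                At B: no left child.
                At B: go right to U.
                  U is a leaf — visit U.
            At X: go right to Z.
              Z is a leaf — visit Z.
      At Q: go right to C.
        C is a leaf — visit C.
At V: no right child.

V R F J A H T Q G S M X Y B U Z C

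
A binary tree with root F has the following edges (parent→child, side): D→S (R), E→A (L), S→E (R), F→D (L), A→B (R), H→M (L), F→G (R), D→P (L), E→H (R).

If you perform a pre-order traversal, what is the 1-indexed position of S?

4

Pre-order visits the node, then its left subtree, then its right subtree.
Visit F.
At F: go left to D.
  Visit D.
  At D: go left to P.
    P is a leaf — visit P.
  At D: go right to S.
    Visit S.
    At S: no left child.
    At S: go right to E.
      Visit E.
      At E: go left to A.
        Visit A.
        At A: no left child.
        At A: go right to B.
          B is a leaf — visit B.
      At E: go right to H.
        Visit H.
        At H: go left to M.
          M is a leaf — visit M.
        At H: no right child.
At F: go right to G.
  G is a leaf — visit G.
Full pre-order sequence: F, D, P, S, E, A, B, H, M, G.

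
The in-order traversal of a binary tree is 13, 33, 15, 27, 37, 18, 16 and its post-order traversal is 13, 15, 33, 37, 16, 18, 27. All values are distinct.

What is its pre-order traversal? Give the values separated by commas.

The last element of post-order is the root; it splits in-order into left and right subtrees.
Root 27: left subtree has 3 nodes {13, 33, 15}, right has 3 {37, 18, 16}.
  Root 33: left subtree has 1 node {13}, right has 1 {15}.
  Root 18: left subtree has 1 node {37}, right has 1 {16}.

27, 33, 13, 15, 18, 37, 16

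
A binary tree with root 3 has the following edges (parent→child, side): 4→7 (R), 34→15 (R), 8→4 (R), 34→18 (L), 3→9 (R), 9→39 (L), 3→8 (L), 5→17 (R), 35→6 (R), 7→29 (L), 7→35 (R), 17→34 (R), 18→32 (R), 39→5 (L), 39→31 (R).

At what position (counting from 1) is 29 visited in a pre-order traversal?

Pre-order visits the node, then its left subtree, then its right subtree.
Visit 3.
At 3: go left to 8.
  Visit 8.
  At 8: no left child.
  At 8: go right to 4.
    Visit 4.
    At 4: no left child.
    At 4: go right to 7.
      Visit 7.
      At 7: go left to 29.
        29 is a leaf — visit 29.
      At 7: go right to 35.
        Visit 35.
        At 35: no left child.
        At 35: go right to 6.
          6 is a leaf — visit 6.
At 3: go right to 9.
  Visit 9.
  At 9: go left to 39.
    Visit 39.
    At 39: go left to 5.
      Visit 5.
      At 5: no left child.
      At 5: go right to 17.
        Visit 17.
        At 17: no left child.
        At 17: go right to 34.
          Visit 34.
          At 34: go left to 18.
            Visit 18.
            At 18: no left child.
            At 18: go right to 32.
              32 is a leaf — visit 32.
          At 34: go right to 15.
            15 is a leaf — visit 15.
    At 39: go right to 31.
      31 is a leaf — visit 31.
  At 9: no right child.
Full pre-order sequence: 3, 8, 4, 7, 29, 35, 6, 9, 39, 5, 17, 34, 18, 32, 15, 31.

5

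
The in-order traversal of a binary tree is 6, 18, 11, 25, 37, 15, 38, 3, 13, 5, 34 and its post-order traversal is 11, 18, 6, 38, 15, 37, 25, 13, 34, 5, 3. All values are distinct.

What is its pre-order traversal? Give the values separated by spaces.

3 25 6 18 11 37 15 38 5 13 34

The last element of post-order is the root; it splits in-order into left and right subtrees.
Root 3: left subtree has 7 nodes {6, 18, 11, 25, 37, 15, 38}, right has 3 {13, 5, 34}.
  Root 25: left subtree has 3 nodes {6, 18, 11}, right has 3 {37, 15, 38}.
    Root 6: left subtree has 0 nodes { }, right has 2 {18, 11}.
      Root 18: left subtree has 0 nodes { }, right has 1 {11}.
    Root 37: left subtree has 0 nodes { }, right has 2 {15, 38}.
      Root 15: left subtree has 0 nodes { }, right has 1 {38}.
  Root 5: left subtree has 1 node {13}, right has 1 {34}.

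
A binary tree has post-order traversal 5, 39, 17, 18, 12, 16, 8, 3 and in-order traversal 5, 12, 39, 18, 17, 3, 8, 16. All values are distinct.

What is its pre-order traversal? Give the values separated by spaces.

3 12 5 18 39 17 8 16

The last element of post-order is the root; it splits in-order into left and right subtrees.
Root 3: left subtree has 5 nodes {5, 12, 39, 18, 17}, right has 2 {8, 16}.
  Root 12: left subtree has 1 node {5}, right has 3 {39, 18, 17}.
    Root 18: left subtree has 1 node {39}, right has 1 {17}.
  Root 8: left subtree has 0 nodes { }, right has 1 {16}.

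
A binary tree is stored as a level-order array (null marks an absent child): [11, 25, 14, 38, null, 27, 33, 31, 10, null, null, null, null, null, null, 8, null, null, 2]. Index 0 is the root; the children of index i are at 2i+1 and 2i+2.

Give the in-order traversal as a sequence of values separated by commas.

In-order visits the left subtree, then the node, then the right subtree.
At 11: go left to 25.
  At 25: go left to 38.
    At 38: go left to 31.
      At 31: go left to 8.
        8 is a leaf — visit 8.
      Visit 31.
      At 31: no right child.
    Visit 38.
    At 38: go right to 10.
      At 10: no left child.
      Visit 10.
      At 10: go right to 2.
        2 is a leaf — visit 2.
  Visit 25.
  At 25: no right child.
Visit 11.
At 11: go right to 14.
  At 14: go left to 27.
    27 is a leaf — visit 27.
  Visit 14.
  At 14: go right to 33.
    33 is a leaf — visit 33.

8, 31, 38, 10, 2, 25, 11, 27, 14, 33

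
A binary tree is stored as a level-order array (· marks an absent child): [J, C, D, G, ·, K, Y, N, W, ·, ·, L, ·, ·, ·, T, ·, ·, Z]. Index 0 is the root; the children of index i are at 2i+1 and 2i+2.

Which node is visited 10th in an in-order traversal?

D

In-order visits the left subtree, then the node, then the right subtree.
At J: go left to C.
  At C: go left to G.
    At G: go left to N.
      At N: go left to T.
        T is a leaf — visit T.
      Visit N.
      At N: no right child.
    Visit G.
    At G: go right to W.
      At W: no left child.
      Visit W.
      At W: go right to Z.
        Z is a leaf — visit Z.
  Visit C.
  At C: no right child.
Visit J.
At J: go right to D.
  At D: go left to K.
    At K: go left to L.
      L is a leaf — visit L.
    Visit K.
    At K: no right child.
  Visit D.
  At D: go right to Y.
    Y is a leaf — visit Y.
Full in-order sequence: T, N, G, W, Z, C, J, L, K, D, Y.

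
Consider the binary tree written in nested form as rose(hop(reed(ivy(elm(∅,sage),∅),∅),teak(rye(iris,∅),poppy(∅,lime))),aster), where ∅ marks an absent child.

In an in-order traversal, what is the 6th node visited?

iris

In-order visits the left subtree, then the node, then the right subtree.
At rose: go left to hop.
  At hop: go left to reed.
    At reed: go left to ivy.
      At ivy: go left to elm.
        At elm: no left child.
        Visit elm.
        At elm: go right to sage.
          sage is a leaf — visit sage.
      Visit ivy.
      At ivy: no right child.
    Visit reed.
    At reed: no right child.
  Visit hop.
  At hop: go right to teak.
    At teak: go left to rye.
      At rye: go left to iris.
        iris is a leaf — visit iris.
      Visit rye.
      At rye: no right child.
    Visit teak.
    At teak: go right to poppy.
      At poppy: no left child.
      Visit poppy.
      At poppy: go right to lime.
        lime is a leaf — visit lime.
Visit rose.
At rose: go right to aster.
  aster is a leaf — visit aster.
Full in-order sequence: elm, sage, ivy, reed, hop, iris, rye, teak, poppy, lime, rose, aster.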